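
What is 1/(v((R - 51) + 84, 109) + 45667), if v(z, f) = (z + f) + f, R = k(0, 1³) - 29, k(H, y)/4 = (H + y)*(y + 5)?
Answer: 1/45913 ≈ 2.1780e-5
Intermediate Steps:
k(H, y) = 4*(5 + y)*(H + y) (k(H, y) = 4*((H + y)*(y + 5)) = 4*((H + y)*(5 + y)) = 4*((5 + y)*(H + y)) = 4*(5 + y)*(H + y))
R = -5 (R = (4*(1³)² + 20*0 + 20*1³ + 4*0*1³) - 29 = (4*1² + 0 + 20*1 + 4*0*1) - 29 = (4*1 + 0 + 20 + 0) - 29 = (4 + 0 + 20 + 0) - 29 = 24 - 29 = -5)
v(z, f) = z + 2*f (v(z, f) = (f + z) + f = z + 2*f)
1/(v((R - 51) + 84, 109) + 45667) = 1/((((-5 - 51) + 84) + 2*109) + 45667) = 1/(((-56 + 84) + 218) + 45667) = 1/((28 + 218) + 45667) = 1/(246 + 45667) = 1/45913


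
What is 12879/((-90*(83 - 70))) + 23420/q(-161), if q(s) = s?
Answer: -3274991/20930 ≈ -156.47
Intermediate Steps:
12879/((-90*(83 - 70))) + 23420/q(-161) = 12879/((-90*(83 - 70))) + 23420/(-161) = 12879/((-90*13)) + 23420*(-1/161) = 12879/(-1170) - 23420/161 = 12879*(-1/1170) - 23420/161 = -1431/130 - 23420/161 = -3274991/20930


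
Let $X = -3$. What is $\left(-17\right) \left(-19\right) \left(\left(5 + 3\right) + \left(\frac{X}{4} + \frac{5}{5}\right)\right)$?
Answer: $\frac{10659}{4} \approx 2664.8$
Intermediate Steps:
$\left(-17\right) \left(-19\right) \left(\left(5 + 3\right) + \left(\frac{X}{4} + \frac{5}{5}\right)\right) = \left(-17\right) \left(-19\right) \left(\left(5 + 3\right) + \left(- \frac{3}{4} + \frac{5}{5}\right)\right) = 323 \left(8 + \left(\left(-3\right) \frac{1}{4} + 5 \cdot \frac{1}{5}\right)\right) = 323 \left(8 + \left(- \frac{3}{4} + 1\right)\right) = 323 \left(8 + \frac{1}{4}\right) = 323 \cdot \frac{33}{4} = \frac{10659}{4}$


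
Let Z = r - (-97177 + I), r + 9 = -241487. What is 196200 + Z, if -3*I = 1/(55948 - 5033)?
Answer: 7924563346/152745 ≈ 51881.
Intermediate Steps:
r = -241496 (r = -9 - 241487 = -241496)
I = -1/152745 (I = -1/(3*(55948 - 5033)) = -⅓/50915 = -⅓*1/50915 = -1/152745 ≈ -6.5469e-6)
Z = -22044005654/152745 (Z = -241496 - (-97177 - 1/152745) = -241496 - 1*(-14843300866/152745) = -241496 + 14843300866/152745 = -22044005654/152745 ≈ -1.4432e+5)
196200 + Z = 196200 - 22044005654/152745 = 7924563346/152745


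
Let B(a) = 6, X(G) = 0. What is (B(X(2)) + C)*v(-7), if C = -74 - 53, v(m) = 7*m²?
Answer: -41503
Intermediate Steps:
C = -127
(B(X(2)) + C)*v(-7) = (6 - 127)*(7*(-7)²) = -847*49 = -121*343 = -41503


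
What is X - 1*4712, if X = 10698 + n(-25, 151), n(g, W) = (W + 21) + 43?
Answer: 6201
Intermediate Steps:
n(g, W) = 64 + W (n(g, W) = (21 + W) + 43 = 64 + W)
X = 10913 (X = 10698 + (64 + 151) = 10698 + 215 = 10913)
X - 1*4712 = 10913 - 1*4712 = 10913 - 4712 = 6201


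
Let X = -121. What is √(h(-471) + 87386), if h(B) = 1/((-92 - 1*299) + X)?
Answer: √89483262/32 ≈ 295.61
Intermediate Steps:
h(B) = -1/512 (h(B) = 1/((-92 - 1*299) - 121) = 1/((-92 - 299) - 121) = 1/(-391 - 121) = 1/(-512) = -1/512)
√(h(-471) + 87386) = √(-1/512 + 87386) = √(44741631/512) = √89483262/32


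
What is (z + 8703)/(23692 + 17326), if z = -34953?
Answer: -13125/20509 ≈ -0.63996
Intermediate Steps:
(z + 8703)/(23692 + 17326) = (-34953 + 8703)/(23692 + 17326) = -26250/41018 = -26250*1/41018 = -13125/20509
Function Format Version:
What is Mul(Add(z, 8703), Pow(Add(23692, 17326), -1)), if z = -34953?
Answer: Rational(-13125, 20509) ≈ -0.63996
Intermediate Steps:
Mul(Add(z, 8703), Pow(Add(23692, 17326), -1)) = Mul(Add(-34953, 8703), Pow(Add(23692, 17326), -1)) = Mul(-26250, Pow(41018, -1)) = Mul(-26250, Rational(1, 41018)) = Rational(-13125, 20509)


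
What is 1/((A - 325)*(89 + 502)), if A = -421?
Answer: -1/440886 ≈ -2.2682e-6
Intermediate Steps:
1/((A - 325)*(89 + 502)) = 1/((-421 - 325)*(89 + 502)) = 1/(-746*591) = 1/(-440886) = -1/440886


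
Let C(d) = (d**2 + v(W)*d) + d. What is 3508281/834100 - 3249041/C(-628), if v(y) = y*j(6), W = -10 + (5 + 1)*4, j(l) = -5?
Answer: -73399648244/22818682225 ≈ -3.2166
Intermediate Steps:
W = 14 (W = -10 + 6*4 = -10 + 24 = 14)
v(y) = -5*y (v(y) = y*(-5) = -5*y)
C(d) = d**2 - 69*d (C(d) = (d**2 + (-5*14)*d) + d = (d**2 - 70*d) + d = d**2 - 69*d)
3508281/834100 - 3249041/C(-628) = 3508281/834100 - 3249041*(-1/(628*(-69 - 628))) = 3508281*(1/834100) - 3249041/((-628*(-697))) = 3508281/834100 - 3249041/437716 = -73399648244/22818682225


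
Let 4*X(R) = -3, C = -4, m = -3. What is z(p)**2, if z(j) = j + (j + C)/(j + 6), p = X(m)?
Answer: 19321/7056 ≈ 2.7382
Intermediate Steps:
X(R) = -3/4 (X(R) = (1/4)*(-3) = -3/4)
p = -3/4 ≈ -0.75000
z(j) = j + (-4 + j)/(6 + j) (z(j) = j + (j - 4)/(j + 6) = j + (-4 + j)/(6 + j))
z(p)**2 = ((-4 + (-3/4)**2 + 7*(-3/4))/(6 - 3/4))**2 = ((-4 + 9/16 - 21/4)/(21/4))**2 = ((4/21)*(-139/16))**2 = (-139/84)**2 = 19321/7056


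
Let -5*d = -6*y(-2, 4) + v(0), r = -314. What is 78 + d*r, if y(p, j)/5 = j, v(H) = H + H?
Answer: -7458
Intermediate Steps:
v(H) = 2*H
y(p, j) = 5*j
d = 24 (d = -(-30*4 + 2*0)/5 = -(-6*20 + 0)/5 = -(-120 + 0)/5 = -⅕*(-120) = 24)
78 + d*r = 78 + 24*(-314) = 78 - 7536 = -7458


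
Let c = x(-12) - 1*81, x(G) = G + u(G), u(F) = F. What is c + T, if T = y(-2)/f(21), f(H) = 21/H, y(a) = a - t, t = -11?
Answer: -96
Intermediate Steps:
y(a) = 11 + a (y(a) = a - 1*(-11) = a + 11 = 11 + a)
x(G) = 2*G (x(G) = G + G = 2*G)
c = -105 (c = 2*(-12) - 1*81 = -24 - 81 = -105)
T = 9 (T = (11 - 2)/((21/21)) = 9/((21*(1/21))) = 9/1 = 9*1 = 9)
c + T = -105 + 9 = -96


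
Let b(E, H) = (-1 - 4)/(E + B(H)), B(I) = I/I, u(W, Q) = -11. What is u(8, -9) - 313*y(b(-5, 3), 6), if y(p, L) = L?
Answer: -1889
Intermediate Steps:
B(I) = 1
b(E, H) = -5/(1 + E) (b(E, H) = (-1 - 4)/(E + 1) = -5/(1 + E))
u(8, -9) - 313*y(b(-5, 3), 6) = -11 - 313*6 = -11 - 1878 = -1889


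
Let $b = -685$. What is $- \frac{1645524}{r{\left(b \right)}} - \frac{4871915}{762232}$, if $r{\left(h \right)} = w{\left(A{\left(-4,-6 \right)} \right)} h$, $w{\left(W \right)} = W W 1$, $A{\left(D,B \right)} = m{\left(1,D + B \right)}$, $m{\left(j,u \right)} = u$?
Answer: $\frac{230136218017}{13053223000} \approx 17.631$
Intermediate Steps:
$A{\left(D,B \right)} = B + D$ ($A{\left(D,B \right)} = D + B = B + D$)
$w{\left(W \right)} = W^{2}$ ($w{\left(W \right)} = W^{2} \cdot 1 = W^{2}$)
$r{\left(h \right)} = 100 h$ ($r{\left(h \right)} = \left(-6 - 4\right)^{2} h = \left(-10\right)^{2} h = 100 h$)
$- \frac{1645524}{r{\left(b \right)}} - \frac{4871915}{762232} = - \frac{1645524}{100 \left(-685\right)} - \frac{4871915}{762232} = - \frac{1645524}{-68500} - \frac{4871915}{762232} = \left(-1645524\right) \left(- \frac{1}{68500}\right) - \frac{4871915}{762232} = \frac{411381}{17125} - \frac{4871915}{762232} = \frac{230136218017}{13053223000}$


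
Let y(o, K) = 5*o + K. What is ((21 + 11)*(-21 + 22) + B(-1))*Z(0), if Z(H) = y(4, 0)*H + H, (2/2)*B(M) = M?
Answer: 0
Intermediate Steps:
B(M) = M
y(o, K) = K + 5*o
Z(H) = 21*H (Z(H) = (0 + 5*4)*H + H = (0 + 20)*H + H = 20*H + H = 21*H)
((21 + 11)*(-21 + 22) + B(-1))*Z(0) = ((21 + 11)*(-21 + 22) - 1)*(21*0) = (32*1 - 1)*0 = (32 - 1)*0 = 31*0 = 0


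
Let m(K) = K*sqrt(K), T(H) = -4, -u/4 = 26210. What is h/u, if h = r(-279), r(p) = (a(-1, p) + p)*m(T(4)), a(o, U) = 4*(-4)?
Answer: -59*I/2621 ≈ -0.02251*I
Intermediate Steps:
u = -104840 (u = -4*26210 = -104840)
m(K) = K**(3/2)
a(o, U) = -16
r(p) = -8*I*(-16 + p) (r(p) = (-16 + p)*(-4)**(3/2) = (-16 + p)*(-8*I) = -8*I*(-16 + p))
h = 2360*I (h = 8*I*(16 - 1*(-279)) = 8*I*(16 + 279) = 8*I*295 = 2360*I ≈ 2360.0*I)
h/u = (2360*I)/(-104840) = (2360*I)*(-1/104840) = -59*I/2621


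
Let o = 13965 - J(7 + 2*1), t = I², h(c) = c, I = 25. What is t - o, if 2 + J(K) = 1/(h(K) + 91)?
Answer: -1334199/100 ≈ -13342.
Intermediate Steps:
t = 625 (t = 25² = 625)
J(K) = -2 + 1/(91 + K) (J(K) = -2 + 1/(K + 91) = -2 + 1/(91 + K))
o = 1396699/100 (o = 13965 - (-181 - 2*(7 + 2*1))/(91 + (7 + 2*1)) = 13965 - (-181 - 2*(7 + 2))/(91 + (7 + 2)) = 13965 - (-181 - 2*9)/(91 + 9) = 13965 - (-181 - 18)/100 = 13965 - (-199)/100 = 13965 - 1*(-199/100) = 13965 + 199/100 = 1396699/100 ≈ 13967.)
t - o = 625 - 1*1396699/100 = 625 - 1396699/100 = -1334199/100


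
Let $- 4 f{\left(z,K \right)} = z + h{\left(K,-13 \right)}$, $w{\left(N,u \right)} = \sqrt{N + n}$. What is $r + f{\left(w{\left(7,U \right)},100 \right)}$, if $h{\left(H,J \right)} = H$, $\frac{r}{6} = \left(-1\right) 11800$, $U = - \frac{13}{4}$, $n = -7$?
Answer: $-70825$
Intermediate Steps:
$U = - \frac{13}{4}$ ($U = \left(-13\right) \frac{1}{4} = - \frac{13}{4} \approx -3.25$)
$r = -70800$ ($r = 6 \left(\left(-1\right) 11800\right) = 6 \left(-11800\right) = -70800$)
$w{\left(N,u \right)} = \sqrt{-7 + N}$ ($w{\left(N,u \right)} = \sqrt{N - 7} = \sqrt{-7 + N}$)
$f{\left(z,K \right)} = - \frac{K}{4} - \frac{z}{4}$ ($f{\left(z,K \right)} = - \frac{z + K}{4} = - \frac{K + z}{4} = - \frac{K}{4} - \frac{z}{4}$)
$r + f{\left(w{\left(7,U \right)},100 \right)} = -70800 - \left(25 + \frac{\sqrt{-7 + 7}}{4}\right) = -70800 - \left(25 + \frac{\sqrt{0}}{4}\right) = -70800 - 25 = -70825$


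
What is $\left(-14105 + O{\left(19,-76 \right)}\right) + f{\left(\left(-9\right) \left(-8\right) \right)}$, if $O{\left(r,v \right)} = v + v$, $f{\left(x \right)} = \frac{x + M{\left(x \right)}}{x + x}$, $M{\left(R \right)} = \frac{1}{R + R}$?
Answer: $- \frac{295622783}{20736} \approx -14257.0$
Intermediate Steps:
$M{\left(R \right)} = \frac{1}{2 R}$
$f{\left(x \right)} = \frac{x + \frac{1}{2 x}}{2 x}$ ($f{\left(x \right)} = \frac{x + \frac{1}{2 x}}{x + x} = \frac{x + \frac{1}{2 x}}{2 x}$)
$O{\left(r,v \right)} = 2 v$
$\left(-14105 + O{\left(19,-76 \right)}\right) + f{\left(\left(-9\right) \left(-8\right) \right)} = \left(-14105 + 2 \left(-76\right)\right) + \left(\frac{1}{2} + \frac{1}{4 \cdot 5184}\right) = \left(-14105 - 152\right) + \left(\frac{1}{2} + \frac{1}{4 \cdot 5184}\right) = -14257 + \left(\frac{1}{2} + \frac{1}{4} \cdot \frac{1}{5184}\right) = -14257 + \left(\frac{1}{2} + \frac{1}{20736}\right) = -14257 + \frac{10369}{20736} = - \frac{295622783}{20736}$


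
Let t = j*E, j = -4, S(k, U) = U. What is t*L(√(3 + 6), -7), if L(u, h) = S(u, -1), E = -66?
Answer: -264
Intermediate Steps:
L(u, h) = -1
t = 264 (t = -4*(-66) = 264)
t*L(√(3 + 6), -7) = 264*(-1) = -264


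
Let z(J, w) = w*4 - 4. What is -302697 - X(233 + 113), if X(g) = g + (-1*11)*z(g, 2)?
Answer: -302999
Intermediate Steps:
z(J, w) = -4 + 4*w (z(J, w) = 4*w - 4 = -4 + 4*w)
X(g) = -44 + g (X(g) = g + (-1*11)*(-4 + 4*2) = g - 11*(-4 + 8) = g - 11*4 = g - 44 = -44 + g)
-302697 - X(233 + 113) = -302697 - (-44 + (233 + 113)) = -302697 - (-44 + 346) = -302697 - 1*302 = -302697 - 302 = -302999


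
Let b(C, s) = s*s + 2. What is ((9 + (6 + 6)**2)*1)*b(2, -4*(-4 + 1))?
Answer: 22338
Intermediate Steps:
b(C, s) = 2 + s**2 (b(C, s) = s**2 + 2 = 2 + s**2)
((9 + (6 + 6)**2)*1)*b(2, -4*(-4 + 1)) = ((9 + (6 + 6)**2)*1)*(2 + (-4*(-4 + 1))**2) = ((9 + 12**2)*1)*(2 + (-4*(-3))**2) = ((9 + 144)*1)*(2 + 12**2) = (153*1)*(2 + 144) = 153*146 = 22338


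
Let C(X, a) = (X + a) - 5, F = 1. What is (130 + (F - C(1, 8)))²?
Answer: 16129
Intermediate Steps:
C(X, a) = -5 + X + a
(130 + (F - C(1, 8)))² = (130 + (1 - (-5 + 1 + 8)))² = (130 + (1 - 1*4))² = (130 + (1 - 4))² = (130 - 3)² = 127² = 16129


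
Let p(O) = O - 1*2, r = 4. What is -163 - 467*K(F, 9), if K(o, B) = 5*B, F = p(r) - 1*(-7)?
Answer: -21178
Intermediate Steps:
p(O) = -2 + O (p(O) = O - 2 = -2 + O)
F = 9 (F = (-2 + 4) - 1*(-7) = 2 + 7 = 9)
-163 - 467*K(F, 9) = -163 - 2335*9 = -163 - 467*45 = -163 - 21015 = -21178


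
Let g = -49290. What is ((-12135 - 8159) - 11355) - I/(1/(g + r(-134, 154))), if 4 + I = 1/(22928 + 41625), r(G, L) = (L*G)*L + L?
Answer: -835310591777/64553 ≈ -1.2940e+7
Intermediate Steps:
r(G, L) = L + G*L**2 (r(G, L) = (G*L)*L + L = G*L**2 + L = L + G*L**2)
I = -258211/64553 (I = -4 + 1/(22928 + 41625) = -4 + 1/64553 = -258211/64553 ≈ -4.0000)
((-12135 - 8159) - 11355) - I/(1/(g + r(-134, 154))) = ((-12135 - 8159) - 11355) - (-258211)/(64553*(1/(-49290 + 154*(1 - 134*154)))) = (-20294 - 11355) - (-258211)/(64553*(1/(-49290 + 154*(1 - 20636)))) = -31649 - (-258211)/(64553*(1/(-49290 + 154*(-20635)))) = -31649 - (-258211)/(64553*(1/(-49290 - 3177790))) = -31649 - (-258211)/(64553*(1/(-3227080))) = -31649 - (-258211)/(64553*(-1/3227080)) = -31649 - (-258211)*(-3227080)/64553 = -31649 - 1*833267553880/64553 = -31649 - 833267553880/64553 = -835310591777/64553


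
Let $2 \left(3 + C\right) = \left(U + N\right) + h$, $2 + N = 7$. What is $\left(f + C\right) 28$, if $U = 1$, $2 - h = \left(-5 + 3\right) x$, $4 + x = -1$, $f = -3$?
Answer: $-196$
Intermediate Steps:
$x = -5$ ($x = -4 - 1 = -5$)
$h = -8$ ($h = 2 - \left(-5 + 3\right) \left(-5\right) = 2 - \left(-2\right) \left(-5\right) = 2 - 10 = -8$)
$N = 5$ ($N = -2 + 7 = 5$)
$C = -4$ ($C = -3 + \frac{\left(1 + 5\right) - 8}{2} = -3 + \frac{6 - 8}{2} = -3 + \frac{1}{2} \left(-2\right) = -3 - 1 = -4$)
$\left(f + C\right) 28 = \left(-3 - 4\right) 28 = \left(-7\right) 28 = -196$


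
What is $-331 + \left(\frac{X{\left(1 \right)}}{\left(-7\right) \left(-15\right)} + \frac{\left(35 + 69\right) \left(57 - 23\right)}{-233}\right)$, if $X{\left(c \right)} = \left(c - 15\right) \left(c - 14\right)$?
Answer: $- \frac{1203827}{3495} \approx -344.44$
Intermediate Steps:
$X{\left(c \right)} = \left(-15 + c\right) \left(-14 + c\right)$
$-331 + \left(\frac{X{\left(1 \right)}}{\left(-7\right) \left(-15\right)} + \frac{\left(35 + 69\right) \left(57 - 23\right)}{-233}\right) = -331 + \left(\frac{210 + 1^{2} - 29}{\left(-7\right) \left(-15\right)} + \frac{\left(35 + 69\right) \left(57 - 23\right)}{-233}\right) = -331 + \left(\frac{210 + 1 - 29}{105} + 104 \cdot 34 \left(- \frac{1}{233}\right)\right) = -331 + \left(182 \cdot \frac{1}{105} + 3536 \left(- \frac{1}{233}\right)\right) = -331 + \left(\frac{26}{15} - \frac{3536}{233}\right) = -331 - \frac{46982}{3495} = - \frac{1203827}{3495}$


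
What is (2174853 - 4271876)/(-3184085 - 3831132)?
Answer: 2097023/7015217 ≈ 0.29892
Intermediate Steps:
(2174853 - 4271876)/(-3184085 - 3831132) = -2097023/(-7015217) = -2097023*(-1/7015217) = 2097023/7015217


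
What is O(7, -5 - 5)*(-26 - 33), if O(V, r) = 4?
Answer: -236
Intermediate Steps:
O(7, -5 - 5)*(-26 - 33) = 4*(-26 - 33) = 4*(-59) = -236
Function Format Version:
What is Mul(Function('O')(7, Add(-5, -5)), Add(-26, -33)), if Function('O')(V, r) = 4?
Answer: -236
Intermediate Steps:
Mul(Function('O')(7, Add(-5, -5)), Add(-26, -33)) = Mul(4, Add(-26, -33)) = Mul(4, -59) = -236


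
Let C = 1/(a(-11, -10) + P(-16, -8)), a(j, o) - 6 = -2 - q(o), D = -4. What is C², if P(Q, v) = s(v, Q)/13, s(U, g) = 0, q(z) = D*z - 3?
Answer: 1/1089 ≈ 0.00091827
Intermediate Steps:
q(z) = -3 - 4*z (q(z) = -4*z - 3 = -3 - 4*z)
a(j, o) = 7 + 4*o (a(j, o) = 6 + (-2 - (-3 - 4*o)) = 6 + (-2 + (3 + 4*o)) = 6 + (1 + 4*o) = 7 + 4*o)
P(Q, v) = 0 (P(Q, v) = 0/13 = 0*(1/13) = 0)
C = -1/33 (C = 1/((7 + 4*(-10)) + 0) = 1/((7 - 40) + 0) = 1/(-33 + 0) = 1/(-33) = -1/33 ≈ -0.030303)
C² = (-1/33)² = 1/1089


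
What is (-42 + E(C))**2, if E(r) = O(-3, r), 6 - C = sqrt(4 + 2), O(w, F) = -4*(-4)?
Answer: 676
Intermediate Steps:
O(w, F) = 16
C = 6 - sqrt(6) (C = 6 - sqrt(4 + 2) = 6 - sqrt(6) ≈ 3.5505)
E(r) = 16
(-42 + E(C))**2 = (-42 + 16)**2 = (-26)**2 = 676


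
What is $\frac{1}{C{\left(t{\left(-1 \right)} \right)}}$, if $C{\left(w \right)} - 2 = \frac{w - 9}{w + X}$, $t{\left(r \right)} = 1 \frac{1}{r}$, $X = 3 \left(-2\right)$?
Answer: $\frac{7}{24} \approx 0.29167$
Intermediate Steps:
$X = -6$
$t{\left(r \right)} = \frac{1}{r}$
$C{\left(w \right)} = 2 + \frac{-9 + w}{-6 + w}$ ($C{\left(w \right)} = 2 + \frac{w - 9}{w - 6} = 2 + \frac{-9 + w}{-6 + w}$)
$\frac{1}{C{\left(t{\left(-1 \right)} \right)}} = \frac{1}{3 \frac{1}{-6 + \frac{1}{-1}} \left(-7 + \frac{1}{-1}\right)} = \frac{1}{3 \frac{1}{-6 - 1} \left(-7 - 1\right)} = \frac{1}{3 \frac{1}{-7} \left(-8\right)} = \frac{1}{3 \left(- \frac{1}{7}\right) \left(-8\right)} = \frac{1}{\frac{24}{7}} = \frac{7}{24}$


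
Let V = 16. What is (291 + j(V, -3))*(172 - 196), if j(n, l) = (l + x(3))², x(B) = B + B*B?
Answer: -8928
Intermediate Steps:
x(B) = B + B²
j(n, l) = (12 + l)² (j(n, l) = (l + 3*(1 + 3))² = (l + 3*4)² = (l + 12)² = (12 + l)²)
(291 + j(V, -3))*(172 - 196) = (291 + (12 - 3)²)*(172 - 196) = (291 + 9²)*(-24) = (291 + 81)*(-24) = 372*(-24) = -8928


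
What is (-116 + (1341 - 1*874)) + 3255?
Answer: 3606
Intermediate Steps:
(-116 + (1341 - 1*874)) + 3255 = (-116 + (1341 - 874)) + 3255 = (-116 + 467) + 3255 = 351 + 3255 = 3606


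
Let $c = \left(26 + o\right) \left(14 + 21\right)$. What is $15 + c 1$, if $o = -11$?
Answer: $540$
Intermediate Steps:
$c = 525$ ($c = \left(26 - 11\right) \left(14 + 21\right) = 15 \cdot 35 = 525$)
$15 + c 1 = 15 + 525 \cdot 1 = 15 + 525 = 540$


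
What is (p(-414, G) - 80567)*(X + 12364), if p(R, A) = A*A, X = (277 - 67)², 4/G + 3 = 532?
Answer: -1273034511257584/279841 ≈ -4.5491e+9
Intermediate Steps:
G = 4/529 (G = 4/(-3 + 532) = 4/529 ≈ 0.0075614)
X = 44100 (X = 210² = 44100)
p(R, A) = A²
(p(-414, G) - 80567)*(X + 12364) = ((4/529)² - 80567)*(44100 + 12364) = (16/279841 - 80567)*56464 = -22545949831/279841*56464 = -1273034511257584/279841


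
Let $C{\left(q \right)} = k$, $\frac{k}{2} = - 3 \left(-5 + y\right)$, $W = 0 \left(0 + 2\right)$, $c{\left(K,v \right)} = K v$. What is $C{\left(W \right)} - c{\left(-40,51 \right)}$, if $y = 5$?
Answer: $2040$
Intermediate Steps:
$W = 0$ ($W = 0 \cdot 2 = 0$)
$k = 0$ ($k = 2 \left(- 3 \left(-5 + 5\right)\right) = 2 \left(\left(-3\right) 0\right) = 2 \cdot 0 = 0$)
$C{\left(q \right)} = 0$
$C{\left(W \right)} - c{\left(-40,51 \right)} = 0 - \left(-40\right) 51 = 0 - -2040 = 0 + 2040 = 2040$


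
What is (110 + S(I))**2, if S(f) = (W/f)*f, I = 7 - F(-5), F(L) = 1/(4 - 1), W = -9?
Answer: 10201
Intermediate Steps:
F(L) = 1/3
I = 20/3 (I = 7 - 1*1/3 = 7 - 1/3 = 20/3 ≈ 6.6667)
S(f) = -9 (S(f) = (-9/f)*f = -9)
(110 + S(I))**2 = (110 - 9)**2 = 101**2 = 10201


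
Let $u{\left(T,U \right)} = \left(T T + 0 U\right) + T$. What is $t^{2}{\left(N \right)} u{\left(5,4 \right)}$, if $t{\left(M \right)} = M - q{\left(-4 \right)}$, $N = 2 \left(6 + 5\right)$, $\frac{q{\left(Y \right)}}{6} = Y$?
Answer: $63480$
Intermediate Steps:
$q{\left(Y \right)} = 6 Y$
$N = 22$ ($N = 2 \cdot 11 = 22$)
$u{\left(T,U \right)} = T + T^{2}$ ($u{\left(T,U \right)} = \left(T^{2} + 0\right) + T = T^{2} + T = T + T^{2}$)
$t{\left(M \right)} = 24 + M$ ($t{\left(M \right)} = M - 6 \left(-4\right) = M - -24 = M + 24 = 24 + M$)
$t^{2}{\left(N \right)} u{\left(5,4 \right)} = \left(24 + 22\right)^{2} \cdot 5 \left(1 + 5\right) = 46^{2} \cdot 5 \cdot 6 = 2116 \cdot 30 = 63480$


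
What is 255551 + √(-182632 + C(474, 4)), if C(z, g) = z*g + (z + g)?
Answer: 255551 + I*√180258 ≈ 2.5555e+5 + 424.57*I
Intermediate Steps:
C(z, g) = g + z + g*z (C(z, g) = g*z + (g + z) = g + z + g*z)
255551 + √(-182632 + C(474, 4)) = 255551 + √(-182632 + (4 + 474 + 4*474)) = 255551 + √(-182632 + (4 + 474 + 1896)) = 255551 + √(-182632 + 2374) = 255551 + √(-180258) = 255551 + I*√180258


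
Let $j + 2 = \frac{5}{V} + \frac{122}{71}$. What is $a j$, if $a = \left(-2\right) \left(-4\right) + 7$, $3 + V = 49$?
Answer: $- \frac{8475}{3266} \approx -2.5949$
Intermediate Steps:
$V = 46$ ($V = -3 + 49 = 46$)
$a = 15$ ($a = 8 + 7 = 15$)
$j = - \frac{565}{3266}$ ($j = -2 + \left(\frac{5}{46} + \frac{122}{71}\right) = -2 + \frac{5967}{3266} = - \frac{565}{3266} \approx -0.17299$)
$a j = 15 \left(- \frac{565}{3266}\right) = - \frac{8475}{3266}$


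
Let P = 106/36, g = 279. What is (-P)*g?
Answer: -1643/2 ≈ -821.50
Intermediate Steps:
P = 53/18 (P = 106*(1/36) = 53/18 ≈ 2.9444)
(-P)*g = -1*53/18*279 = -53/18*279 = -1643/2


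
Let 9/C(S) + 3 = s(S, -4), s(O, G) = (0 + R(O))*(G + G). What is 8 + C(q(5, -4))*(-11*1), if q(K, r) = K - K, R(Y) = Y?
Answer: 41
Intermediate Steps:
q(K, r) = 0
s(O, G) = 2*G*O (s(O, G) = (0 + O)*(G + G) = O*(2*G) = 2*G*O)
C(S) = 9/(-3 - 8*S) (C(S) = 9/(-3 + 2*(-4)*S) = 9/(-3 - 8*S))
8 + C(q(5, -4))*(-11*1) = 8 + (-9/(3 + 8*0))*(-11*1) = 8 - 9/(3 + 0)*(-11) = 8 - 9/3*(-11) = 8 - 9*⅓*(-11) = 8 - 3*(-11) = 8 + 33 = 41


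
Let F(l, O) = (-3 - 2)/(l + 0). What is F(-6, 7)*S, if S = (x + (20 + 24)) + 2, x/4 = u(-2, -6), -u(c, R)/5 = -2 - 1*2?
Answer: 105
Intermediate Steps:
u(c, R) = 20 (u(c, R) = -5*(-2 - 1*2) = -5*(-2 - 2) = -5*(-4) = 20)
x = 80 (x = 4*20 = 80)
F(l, O) = -5/l
S = 126 (S = (80 + (20 + 24)) + 2 = (80 + 44) + 2 = 124 + 2 = 126)
F(-6, 7)*S = -5/(-6)*126 = -5*(-⅙)*126 = (⅚)*126 = 105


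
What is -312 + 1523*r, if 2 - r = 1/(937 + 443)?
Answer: 3771397/1380 ≈ 2732.9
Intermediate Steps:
r = 2759/1380 (r = 2 - 1/(937 + 443) = 2 - 1/1380 = 2759/1380 ≈ 1.9993)
-312 + 1523*r = -312 + 1523*(2759/1380) = -312 + 4201957/1380 = 3771397/1380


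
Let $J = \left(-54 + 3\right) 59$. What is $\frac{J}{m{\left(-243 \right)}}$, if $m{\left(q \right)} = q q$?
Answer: $- \frac{1003}{19683} \approx -0.050958$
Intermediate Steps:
$J = -3009$ ($J = \left(-51\right) 59 = -3009$)
$m{\left(q \right)} = q^{2}$
$\frac{J}{m{\left(-243 \right)}} = - \frac{3009}{\left(-243\right)^{2}} = - \frac{3009}{59049} = \left(-3009\right) \frac{1}{59049} = - \frac{1003}{19683}$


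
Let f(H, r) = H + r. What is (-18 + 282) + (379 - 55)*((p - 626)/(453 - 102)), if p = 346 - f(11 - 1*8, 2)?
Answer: 12/13 ≈ 0.92308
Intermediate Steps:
p = 341 (p = 346 - ((11 - 1*8) + 2) = 346 - ((11 - 8) + 2) = 346 - (3 + 2) = 346 - 1*5 = 346 - 5 = 341)
(-18 + 282) + (379 - 55)*((p - 626)/(453 - 102)) = (-18 + 282) + (379 - 55)*((341 - 626)/(453 - 102)) = 264 + 324*(-285/351) = 264 + 324*(-285*1/351) = 264 + 324*(-95/117) = 264 - 3420/13 = 12/13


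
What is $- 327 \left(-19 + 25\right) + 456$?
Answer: $-1506$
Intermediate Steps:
$- 327 \left(-19 + 25\right) + 456 = \left(-327\right) 6 + 456 = -1962 + 456 = -1506$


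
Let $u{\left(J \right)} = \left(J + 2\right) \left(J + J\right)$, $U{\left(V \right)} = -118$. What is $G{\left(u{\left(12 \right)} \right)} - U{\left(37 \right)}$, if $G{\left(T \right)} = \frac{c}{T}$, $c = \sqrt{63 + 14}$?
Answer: $118 + \frac{\sqrt{77}}{336} \approx 118.03$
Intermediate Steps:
$u{\left(J \right)} = 2 J \left(2 + J\right)$ ($u{\left(J \right)} = \left(2 + J\right) 2 J = 2 J \left(2 + J\right)$)
$c = \sqrt{77} \approx 8.775$
$G{\left(T \right)} = \frac{\sqrt{77}}{T}$
$G{\left(u{\left(12 \right)} \right)} - U{\left(37 \right)} = \frac{\sqrt{77}}{2 \cdot 12 \left(2 + 12\right)} - -118 = \frac{\sqrt{77}}{2 \cdot 12 \cdot 14} + 118 = \frac{\sqrt{77}}{336} + 118 = 118 + \frac{\sqrt{77}}{336}$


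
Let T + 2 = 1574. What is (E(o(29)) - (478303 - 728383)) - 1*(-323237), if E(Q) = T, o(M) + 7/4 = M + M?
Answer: 574889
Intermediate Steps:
o(M) = -7/4 + 2*M (o(M) = -7/4 + (M + M) = -7/4 + 2*M)
T = 1572 (T = -2 + 1574 = 1572)
E(Q) = 1572
(E(o(29)) - (478303 - 728383)) - 1*(-323237) = (1572 - (478303 - 728383)) - 1*(-323237) = (1572 - 1*(-250080)) + 323237 = (1572 + 250080) + 323237 = 251652 + 323237 = 574889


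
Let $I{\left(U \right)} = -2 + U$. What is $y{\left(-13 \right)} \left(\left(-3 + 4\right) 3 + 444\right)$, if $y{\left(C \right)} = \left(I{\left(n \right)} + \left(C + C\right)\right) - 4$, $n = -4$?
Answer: $-16092$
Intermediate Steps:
$y{\left(C \right)} = -10 + 2 C$ ($y{\left(C \right)} = \left(\left(-2 - 4\right) + \left(C + C\right)\right) - 4 = \left(-6 + 2 C\right) - 4 = -10 + 2 C$)
$y{\left(-13 \right)} \left(\left(-3 + 4\right) 3 + 444\right) = \left(-10 + 2 \left(-13\right)\right) \left(\left(-3 + 4\right) 3 + 444\right) = \left(-10 - 26\right) \left(1 \cdot 3 + 444\right) = - 36 \left(3 + 444\right) = \left(-36\right) 447 = -16092$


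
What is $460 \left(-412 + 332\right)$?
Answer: $-36800$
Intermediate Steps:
$460 \left(-412 + 332\right) = 460 \left(-80\right) = -36800$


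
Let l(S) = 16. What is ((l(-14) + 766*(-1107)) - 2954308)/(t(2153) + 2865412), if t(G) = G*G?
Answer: -3802254/7500821 ≈ -0.50691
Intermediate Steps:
t(G) = G**2
((l(-14) + 766*(-1107)) - 2954308)/(t(2153) + 2865412) = ((16 + 766*(-1107)) - 2954308)/(2153**2 + 2865412) = ((16 - 847962) - 2954308)/(4635409 + 2865412) = (-847946 - 2954308)/7500821 = -3802254*1/7500821 = -3802254/7500821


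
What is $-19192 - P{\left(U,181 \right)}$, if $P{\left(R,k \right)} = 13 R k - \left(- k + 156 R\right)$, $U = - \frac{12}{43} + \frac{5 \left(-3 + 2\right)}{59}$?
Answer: $- \frac{47121470}{2537} \approx -18574.0$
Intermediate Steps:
$U = - \frac{923}{2537}$ ($U = \left(-12\right) \frac{1}{43} + 5 \left(-1\right) \frac{1}{59} = - \frac{12}{43} - \frac{5}{59} = - \frac{923}{2537} \approx -0.36382$)
$P{\left(R,k \right)} = k - 156 R + 13 R k$ ($P{\left(R,k \right)} = 13 R k - \left(- k + 156 R\right) = k - 156 R + 13 R k$)
$-19192 - P{\left(U,181 \right)} = -19192 - \left(181 - - \frac{143988}{2537} + 13 \left(- \frac{923}{2537}\right) 181\right) = -19192 - \left(181 + \frac{143988}{2537} - \frac{2171819}{2537}\right) = -19192 - - \frac{1568634}{2537} = -19192 + \frac{1568634}{2537} = - \frac{47121470}{2537}$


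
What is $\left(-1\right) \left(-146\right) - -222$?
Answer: $368$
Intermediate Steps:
$\left(-1\right) \left(-146\right) - -222 = 146 + 222 = 368$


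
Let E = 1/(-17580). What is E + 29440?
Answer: 517555199/17580 ≈ 29440.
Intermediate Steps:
E = -1/17580 ≈ -5.6883e-5
E + 29440 = -1/17580 + 29440 = 517555199/17580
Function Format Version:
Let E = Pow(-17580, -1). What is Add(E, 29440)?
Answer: Rational(517555199, 17580) ≈ 29440.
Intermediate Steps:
E = Rational(-1, 17580) ≈ -5.6883e-5
Add(E, 29440) = Add(Rational(-1, 17580), 29440) = Rational(517555199, 17580)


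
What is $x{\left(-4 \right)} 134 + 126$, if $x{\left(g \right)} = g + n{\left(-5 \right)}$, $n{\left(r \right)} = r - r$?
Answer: $-410$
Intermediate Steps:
$n{\left(r \right)} = 0$
$x{\left(g \right)} = g$ ($x{\left(g \right)} = g + 0 = g$)
$x{\left(-4 \right)} 134 + 126 = \left(-4\right) 134 + 126 = -536 + 126 = -410$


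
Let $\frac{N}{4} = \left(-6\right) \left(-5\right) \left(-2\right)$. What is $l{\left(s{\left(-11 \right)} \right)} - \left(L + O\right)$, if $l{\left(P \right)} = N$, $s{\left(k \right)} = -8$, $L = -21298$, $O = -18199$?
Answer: $39257$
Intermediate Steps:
$N = -240$ ($N = 4 \left(-6\right) \left(-5\right) \left(-2\right) = 4 \cdot 30 \left(-2\right) = 4 \left(-60\right) = -240$)
$l{\left(P \right)} = -240$
$l{\left(s{\left(-11 \right)} \right)} - \left(L + O\right) = -240 - \left(-21298 - 18199\right) = -240 - -39497 = -240 + 39497 = 39257$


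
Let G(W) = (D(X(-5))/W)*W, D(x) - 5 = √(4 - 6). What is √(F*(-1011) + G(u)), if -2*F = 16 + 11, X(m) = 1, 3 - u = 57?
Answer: √(54614 + 4*I*√2)/2 ≈ 116.85 + 0.0060515*I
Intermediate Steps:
u = -54 (u = 3 - 1*57 = 3 - 57 = -54)
D(x) = 5 + I*√2 (D(x) = 5 + √(4 - 6) = 5 + √(-2) = 5 + I*√2)
F = -27/2 (F = -(16 + 11)/2 = -½*27 = -27/2 ≈ -13.500)
G(W) = 5 + I*√2 (G(W) = ((5 + I*√2)/W)*W = 5 + I*√2)
√(F*(-1011) + G(u)) = √(-27/2*(-1011) + (5 + I*√2)) = √(27297/2 + (5 + I*√2)) = √(27307/2 + I*√2)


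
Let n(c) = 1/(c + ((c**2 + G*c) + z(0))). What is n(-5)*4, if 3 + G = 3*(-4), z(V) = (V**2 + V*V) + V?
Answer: 4/95 ≈ 0.042105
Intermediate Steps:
z(V) = V + 2*V**2 (z(V) = (V**2 + V**2) + V = 2*V**2 + V = V + 2*V**2)
G = -15 (G = -3 + 3*(-4) = -3 - 12 = -15)
n(c) = 1/(c**2 - 14*c) (n(c) = 1/(c + ((c**2 - 15*c) + 0*(1 + 2*0))) = 1/(c + ((c**2 - 15*c) + 0*(1 + 0))) = 1/(c + ((c**2 - 15*c) + 0*1)) = 1/(c + ((c**2 - 15*c) + 0)) = 1/(c + (c**2 - 15*c)) = 1/(c**2 - 14*c))
n(-5)*4 = (1/((-5)*(-14 - 5)))*4 = -1/5/(-19)*4 = -1/5*(-1/19)*4 = (1/95)*4 = 4/95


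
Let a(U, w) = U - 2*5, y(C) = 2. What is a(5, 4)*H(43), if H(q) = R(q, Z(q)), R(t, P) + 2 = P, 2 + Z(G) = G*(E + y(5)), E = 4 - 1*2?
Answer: -840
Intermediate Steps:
E = 2 (E = 4 - 2 = 2)
Z(G) = -2 + 4*G (Z(G) = -2 + G*(2 + 2) = -2 + G*4 = -2 + 4*G)
R(t, P) = -2 + P
H(q) = -4 + 4*q (H(q) = -2 + (-2 + 4*q) = -4 + 4*q)
a(U, w) = -10 + U (a(U, w) = U - 10 = -10 + U)
a(5, 4)*H(43) = (-10 + 5)*(-4 + 4*43) = -5*(-4 + 172) = -5*168 = -840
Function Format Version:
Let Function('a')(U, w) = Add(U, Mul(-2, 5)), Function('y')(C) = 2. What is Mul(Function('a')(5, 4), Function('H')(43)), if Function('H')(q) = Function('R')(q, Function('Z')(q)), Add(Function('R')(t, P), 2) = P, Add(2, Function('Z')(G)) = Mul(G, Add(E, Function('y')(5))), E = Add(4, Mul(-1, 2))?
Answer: -840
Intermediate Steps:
E = 2 (E = Add(4, -2) = 2)
Function('Z')(G) = Add(-2, Mul(4, G)) (Function('Z')(G) = Add(-2, Mul(G, Add(2, 2))) = Add(-2, Mul(G, 4)) = Add(-2, Mul(4, G)))
Function('R')(t, P) = Add(-2, P)
Function('H')(q) = Add(-4, Mul(4, q)) (Function('H')(q) = Add(-2, Add(-2, Mul(4, q))) = Add(-4, Mul(4, q)))
Function('a')(U, w) = Add(-10, U) (Function('a')(U, w) = Add(U, -10) = Add(-10, U))
Mul(Function('a')(5, 4), Function('H')(43)) = Mul(Add(-10, 5), Add(-4, Mul(4, 43))) = Mul(-5, Add(-4, 172)) = Mul(-5, 168) = -840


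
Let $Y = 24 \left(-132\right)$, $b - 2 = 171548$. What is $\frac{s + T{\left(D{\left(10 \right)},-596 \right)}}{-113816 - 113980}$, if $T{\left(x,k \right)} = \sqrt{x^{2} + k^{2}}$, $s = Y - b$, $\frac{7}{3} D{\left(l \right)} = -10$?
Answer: $\frac{87359}{113898} - \frac{\sqrt{4351621}}{797286} \approx 0.76438$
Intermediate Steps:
$b = 171550$ ($b = 2 + 171548 = 171550$)
$D{\left(l \right)} = - \frac{30}{7}$ ($D{\left(l \right)} = \frac{3}{7} \left(-10\right) = - \frac{30}{7}$)
$Y = -3168$
$s = -174718$ ($s = -3168 - 171550 = -174718$)
$T{\left(x,k \right)} = \sqrt{k^{2} + x^{2}}$
$\frac{s + T{\left(D{\left(10 \right)},-596 \right)}}{-113816 - 113980} = \frac{-174718 + \sqrt{\left(-596\right)^{2} + \left(- \frac{30}{7}\right)^{2}}}{-113816 - 113980} = \frac{-174718 + \sqrt{355216 + \frac{900}{49}}}{-227796} = \left(-174718 + \sqrt{\frac{17406484}{49}}\right) \left(- \frac{1}{227796}\right) = \left(-174718 + \frac{2 \sqrt{4351621}}{7}\right) \left(- \frac{1}{227796}\right) = \frac{87359}{113898} - \frac{\sqrt{4351621}}{797286}$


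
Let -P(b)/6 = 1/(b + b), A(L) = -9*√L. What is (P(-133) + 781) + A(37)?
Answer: 103876/133 - 9*√37 ≈ 726.28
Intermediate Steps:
P(b) = -3/b (P(b) = -6/(b + b) = -6*1/(2*b) = -3/b)
(P(-133) + 781) + A(37) = (-3/(-133) + 781) - 9*√37 = (-3*(-1/133) + 781) - 9*√37 = (3/133 + 781) - 9*√37 = 103876/133 - 9*√37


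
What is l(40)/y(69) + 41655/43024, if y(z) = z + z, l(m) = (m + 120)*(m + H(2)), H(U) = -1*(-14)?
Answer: 62912625/989552 ≈ 63.577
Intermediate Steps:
H(U) = 14
l(m) = (14 + m)*(120 + m) (l(m) = (m + 120)*(m + 14) = (120 + m)*(14 + m) = (14 + m)*(120 + m))
y(z) = 2*z
l(40)/y(69) + 41655/43024 = (1680 + 40**2 + 134*40)/((2*69)) + 41655/43024 = (1680 + 1600 + 5360)/138 + 41655*(1/43024) = 8640*(1/138) + 41655/43024 = 1440/23 + 41655/43024 = 62912625/989552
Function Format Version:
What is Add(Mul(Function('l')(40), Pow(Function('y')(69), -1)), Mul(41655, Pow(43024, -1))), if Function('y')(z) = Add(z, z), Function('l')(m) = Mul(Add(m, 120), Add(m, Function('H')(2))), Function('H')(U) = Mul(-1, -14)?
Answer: Rational(62912625, 989552) ≈ 63.577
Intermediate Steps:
Function('H')(U) = 14
Function('l')(m) = Mul(Add(14, m), Add(120, m)) (Function('l')(m) = Mul(Add(m, 120), Add(m, 14)) = Mul(Add(120, m), Add(14, m)) = Mul(Add(14, m), Add(120, m)))
Function('y')(z) = Mul(2, z)
Add(Mul(Function('l')(40), Pow(Function('y')(69), -1)), Mul(41655, Pow(43024, -1))) = Add(Mul(Add(1680, Pow(40, 2), Mul(134, 40)), Pow(Mul(2, 69), -1)), Mul(41655, Pow(43024, -1))) = Add(Mul(Add(1680, 1600, 5360), Pow(138, -1)), Mul(41655, Rational(1, 43024))) = Add(Mul(8640, Rational(1, 138)), Rational(41655, 43024)) = Add(Rational(1440, 23), Rational(41655, 43024)) = Rational(62912625, 989552)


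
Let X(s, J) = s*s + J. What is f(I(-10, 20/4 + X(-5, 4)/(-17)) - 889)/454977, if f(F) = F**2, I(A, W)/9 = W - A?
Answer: 4172201/3207033 ≈ 1.3010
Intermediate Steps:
X(s, J) = J + s**2 (X(s, J) = s**2 + J = J + s**2)
I(A, W) = -9*A + 9*W (I(A, W) = 9*(W - A) = -9*A + 9*W)
f(I(-10, 20/4 + X(-5, 4)/(-17)) - 889)/454977 = ((-9*(-10) + 9*(20/4 + (4 + (-5)**2)/(-17))) - 889)**2/454977 = ((90 + 9*(20*(1/4) + (4 + 25)*(-1/17))) - 889)**2*(1/454977) = ((90 + 9*(5 + 29*(-1/17))) - 889)**2*(1/454977) = ((90 + 9*(5 - 29/17)) - 889)**2*(1/454977) = ((90 + 9*(56/17)) - 889)**2*(1/454977) = ((90 + 504/17) - 889)**2*(1/454977) = (2034/17 - 889)**2*(1/454977) = (-13079/17)**2*(1/454977) = (171060241/289)*(1/454977) = 4172201/3207033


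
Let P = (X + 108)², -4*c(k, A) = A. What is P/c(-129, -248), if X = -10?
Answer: 4802/31 ≈ 154.90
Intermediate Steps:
c(k, A) = -A/4
P = 9604 (P = (-10 + 108)² = 98² = 9604)
P/c(-129, -248) = 9604/((-¼*(-248))) = 9604/62 = 9604*(1/62) = 4802/31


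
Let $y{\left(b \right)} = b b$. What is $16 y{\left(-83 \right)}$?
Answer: $110224$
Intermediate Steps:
$y{\left(b \right)} = b^{2}$
$16 y{\left(-83 \right)} = 16 \left(-83\right)^{2} = 16 \cdot 6889 = 110224$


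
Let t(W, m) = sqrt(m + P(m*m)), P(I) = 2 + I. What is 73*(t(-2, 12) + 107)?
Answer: 7811 + 73*sqrt(158) ≈ 8728.6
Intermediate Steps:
t(W, m) = sqrt(2 + m + m**2) (t(W, m) = sqrt(m + (2 + m*m)) = sqrt(m + (2 + m**2)) = sqrt(2 + m + m**2))
73*(t(-2, 12) + 107) = 73*(sqrt(2 + 12 + 12**2) + 107) = 73*(sqrt(2 + 12 + 144) + 107) = 73*(sqrt(158) + 107) = 73*(107 + sqrt(158)) = 7811 + 73*sqrt(158)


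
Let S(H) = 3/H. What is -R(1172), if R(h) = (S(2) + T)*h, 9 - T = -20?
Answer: -35746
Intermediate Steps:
T = 29 (T = 9 - 1*(-20) = 9 + 20 = 29)
R(h) = 61*h/2 (R(h) = (3/2 + 29)*h = 61*h/2)
-R(1172) = -61*1172/2 = -1*35746 = -35746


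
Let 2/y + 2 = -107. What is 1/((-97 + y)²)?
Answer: 11881/111830625 ≈ 0.00010624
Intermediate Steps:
y = -2/109 (y = 2/(-2 - 107) = 2/(-109) = 2*(-1/109) = -2/109 ≈ -0.018349)
1/((-97 + y)²) = 1/((-97 - 2/109)²) = 1/((-10575/109)²) = 1/(111830625/11881) = 11881/111830625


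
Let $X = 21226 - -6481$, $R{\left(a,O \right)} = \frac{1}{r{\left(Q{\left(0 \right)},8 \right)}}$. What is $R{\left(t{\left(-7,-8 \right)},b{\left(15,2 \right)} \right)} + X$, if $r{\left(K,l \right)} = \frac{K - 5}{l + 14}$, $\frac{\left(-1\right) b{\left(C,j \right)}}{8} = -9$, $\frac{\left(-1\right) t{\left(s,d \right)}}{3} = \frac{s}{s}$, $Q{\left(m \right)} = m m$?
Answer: $\frac{138513}{5} \approx 27703.0$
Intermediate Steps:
$Q{\left(m \right)} = m^{2}$
$t{\left(s,d \right)} = -3$ ($t{\left(s,d \right)} = - 3 \frac{s}{s} = \left(-3\right) 1 = -3$)
$b{\left(C,j \right)} = 72$ ($b{\left(C,j \right)} = \left(-8\right) \left(-9\right) = 72$)
$r{\left(K,l \right)} = \frac{-5 + K}{14 + l}$
$R{\left(a,O \right)} = - \frac{22}{5}$ ($R{\left(a,O \right)} = \frac{1}{\frac{1}{14 + 8} \left(-5 + 0^{2}\right)} = \frac{1}{\frac{1}{22} \left(-5 + 0\right)} = \frac{1}{\frac{1}{22} \left(-5\right)} = \frac{1}{- \frac{5}{22}} = - \frac{22}{5}$)
$X = 27707$ ($X = 21226 + 6481 = 27707$)
$R{\left(t{\left(-7,-8 \right)},b{\left(15,2 \right)} \right)} + X = - \frac{22}{5} + 27707 = \frac{138513}{5}$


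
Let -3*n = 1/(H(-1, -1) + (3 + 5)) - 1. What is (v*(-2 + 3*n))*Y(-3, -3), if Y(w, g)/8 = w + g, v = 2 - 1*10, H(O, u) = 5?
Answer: -5376/13 ≈ -413.54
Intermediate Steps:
n = 4/13 (n = -(1/(5 + (3 + 5)) - 1)/3 = -(1/(5 + 8) - 1)/3 = -(1/13 - 1)/3 = -⅓*(-12/13) = 4/13 ≈ 0.30769)
v = -8 (v = 2 - 10 = -8)
Y(w, g) = 8*g + 8*w (Y(w, g) = 8*(w + g) = 8*(g + w) = 8*g + 8*w)
(v*(-2 + 3*n))*Y(-3, -3) = (-8*(-2 + 3*(4/13)))*(8*(-3) + 8*(-3)) = (-8*(-2 + 12/13))*(-24 - 24) = -8*(-14/13)*(-48) = (112/13)*(-48) = -5376/13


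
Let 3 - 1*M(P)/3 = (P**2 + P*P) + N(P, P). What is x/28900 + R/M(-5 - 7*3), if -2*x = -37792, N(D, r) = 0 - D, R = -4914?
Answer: 733202/397375 ≈ 1.8451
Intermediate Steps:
N(D, r) = -D
x = 18896 (x = -1/2*(-37792) = 18896)
M(P) = 9 - 6*P**2 + 3*P (M(P) = 9 - 3*((P**2 + P*P) - P) = 9 - 3*((P**2 + P**2) - P) = 9 - 3*(2*P**2 - P) = 9 - 3*(-P + 2*P**2) = 9 + (-6*P**2 + 3*P) = 9 - 6*P**2 + 3*P)
x/28900 + R/M(-5 - 7*3) = 18896/28900 - 4914/(9 - 6*(-5 - 7*3)**2 + 3*(-5 - 7*3)) = 18896*(1/28900) - 4914/(9 - 6*(-5 - 21)**2 + 3*(-5 - 21)) = 4724/7225 - 4914/(9 - 6*(-26)**2 + 3*(-26)) = 4724/7225 - 4914/(9 - 6*676 - 78) = 4724/7225 - 4914/(9 - 4056 - 78) = 4724/7225 - 4914/(-4125) = 4724/7225 - 4914*(-1/4125) = 4724/7225 + 1638/1375 = 733202/397375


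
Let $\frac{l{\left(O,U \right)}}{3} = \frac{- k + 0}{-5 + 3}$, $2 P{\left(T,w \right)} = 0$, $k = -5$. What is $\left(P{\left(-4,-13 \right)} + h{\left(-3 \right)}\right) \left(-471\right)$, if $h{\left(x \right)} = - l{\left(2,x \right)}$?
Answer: $- \frac{7065}{2} \approx -3532.5$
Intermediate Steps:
$P{\left(T,w \right)} = 0$ ($P{\left(T,w \right)} = \frac{1}{2} \cdot 0 = 0$)
$l{\left(O,U \right)} = - \frac{15}{2}$ ($l{\left(O,U \right)} = 3 \frac{\left(-1\right) \left(-5\right) + 0}{-5 + 3} = 3 \frac{5 + 0}{-2} = 3 \cdot 5 \left(- \frac{1}{2}\right) = 3 \left(- \frac{5}{2}\right) = - \frac{15}{2}$)
$h{\left(x \right)} = \frac{15}{2}$ ($h{\left(x \right)} = \left(-1\right) \left(- \frac{15}{2}\right) = \frac{15}{2}$)
$\left(P{\left(-4,-13 \right)} + h{\left(-3 \right)}\right) \left(-471\right) = \left(0 + \frac{15}{2}\right) \left(-471\right) = \frac{15}{2} \left(-471\right) = - \frac{7065}{2}$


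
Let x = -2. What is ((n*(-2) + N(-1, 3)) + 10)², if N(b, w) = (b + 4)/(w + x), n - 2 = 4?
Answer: 1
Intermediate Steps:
n = 6 (n = 2 + 4 = 6)
N(b, w) = (4 + b)/(-2 + w) (N(b, w) = (b + 4)/(w - 2) = (4 + b)/(-2 + w))
((n*(-2) + N(-1, 3)) + 10)² = ((6*(-2) + (4 - 1)/(-2 + 3)) + 10)² = ((-12 + 3/1) + 10)² = ((-12 + 1*3) + 10)² = ((-12 + 3) + 10)² = (-9 + 10)² = 1² = 1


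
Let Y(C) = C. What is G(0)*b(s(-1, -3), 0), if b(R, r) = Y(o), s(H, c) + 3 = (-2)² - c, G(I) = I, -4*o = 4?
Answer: 0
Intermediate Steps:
o = -1 (o = -¼*4 = -1)
s(H, c) = 1 - c (s(H, c) = -3 + ((-2)² - c) = -3 + (4 - c) = 1 - c)
b(R, r) = -1
G(0)*b(s(-1, -3), 0) = 0*(-1) = 0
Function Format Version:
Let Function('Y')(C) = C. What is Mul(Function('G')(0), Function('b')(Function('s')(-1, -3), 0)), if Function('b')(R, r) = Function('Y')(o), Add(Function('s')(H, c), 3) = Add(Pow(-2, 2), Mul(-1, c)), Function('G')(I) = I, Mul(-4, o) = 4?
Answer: 0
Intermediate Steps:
o = -1 (o = Mul(Rational(-1, 4), 4) = -1)
Function('s')(H, c) = Add(1, Mul(-1, c)) (Function('s')(H, c) = Add(-3, Add(Pow(-2, 2), Mul(-1, c))) = Add(-3, Add(4, Mul(-1, c))) = Add(1, Mul(-1, c)))
Function('b')(R, r) = -1
Mul(Function('G')(0), Function('b')(Function('s')(-1, -3), 0)) = Mul(0, -1) = 0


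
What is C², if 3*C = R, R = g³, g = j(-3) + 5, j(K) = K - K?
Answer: 15625/9 ≈ 1736.1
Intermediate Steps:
j(K) = 0
g = 5 (g = 0 + 5 = 5)
R = 125 (R = 5³ = 125)
C = 125/3 (C = (⅓)*125 = 125/3 ≈ 41.667)
C² = (125/3)² = 15625/9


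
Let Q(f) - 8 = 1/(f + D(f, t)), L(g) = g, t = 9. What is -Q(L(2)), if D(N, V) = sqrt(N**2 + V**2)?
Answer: -646/81 - sqrt(85)/81 ≈ -8.0891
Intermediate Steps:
Q(f) = 8 + 1/(f + sqrt(81 + f**2)) (Q(f) = 8 + 1/(f + sqrt(f**2 + 9**2)) = 8 + 1/(f + sqrt(f**2 + 81)) = 8 + 1/(f + sqrt(81 + f**2)))
-Q(L(2)) = -(1 + 8*2 + 8*sqrt(81 + 2**2))/(2 + sqrt(81 + 2**2)) = -(1 + 16 + 8*sqrt(81 + 4))/(2 + sqrt(81 + 4)) = -(1 + 16 + 8*sqrt(85))/(2 + sqrt(85)) = -(17 + 8*sqrt(85))/(2 + sqrt(85))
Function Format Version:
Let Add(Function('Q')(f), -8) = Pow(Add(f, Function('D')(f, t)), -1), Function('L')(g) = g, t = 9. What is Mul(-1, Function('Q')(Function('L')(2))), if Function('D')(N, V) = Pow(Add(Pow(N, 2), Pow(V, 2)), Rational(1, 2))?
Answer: Add(Rational(-646, 81), Mul(Rational(-1, 81), Pow(85, Rational(1, 2)))) ≈ -8.0891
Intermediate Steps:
Function('Q')(f) = Add(8, Pow(Add(f, Pow(Add(81, Pow(f, 2)), Rational(1, 2))), -1)) (Function('Q')(f) = Add(8, Pow(Add(f, Pow(Add(Pow(f, 2), Pow(9, 2)), Rational(1, 2))), -1)) = Add(8, Pow(Add(f, Pow(Add(Pow(f, 2), 81), Rational(1, 2))), -1)) = Add(8, Pow(Add(f, Pow(Add(81, Pow(f, 2)), Rational(1, 2))), -1)))
Mul(-1, Function('Q')(Function('L')(2))) = Mul(-1, Mul(Pow(Add(2, Pow(Add(81, Pow(2, 2)), Rational(1, 2))), -1), Add(1, Mul(8, 2), Mul(8, Pow(Add(81, Pow(2, 2)), Rational(1, 2)))))) = Mul(-1, Mul(Pow(Add(2, Pow(Add(81, 4), Rational(1, 2))), -1), Add(1, 16, Mul(8, Pow(Add(81, 4), Rational(1, 2)))))) = Mul(-1, Mul(Pow(Add(2, Pow(85, Rational(1, 2))), -1), Add(1, 16, Mul(8, Pow(85, Rational(1, 2)))))) = Mul(-1, Mul(Pow(Add(2, Pow(85, Rational(1, 2))), -1), Add(17, Mul(8, Pow(85, Rational(1, 2)))))) = Mul(-1, Pow(Add(2, Pow(85, Rational(1, 2))), -1), Add(17, Mul(8, Pow(85, Rational(1, 2)))))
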